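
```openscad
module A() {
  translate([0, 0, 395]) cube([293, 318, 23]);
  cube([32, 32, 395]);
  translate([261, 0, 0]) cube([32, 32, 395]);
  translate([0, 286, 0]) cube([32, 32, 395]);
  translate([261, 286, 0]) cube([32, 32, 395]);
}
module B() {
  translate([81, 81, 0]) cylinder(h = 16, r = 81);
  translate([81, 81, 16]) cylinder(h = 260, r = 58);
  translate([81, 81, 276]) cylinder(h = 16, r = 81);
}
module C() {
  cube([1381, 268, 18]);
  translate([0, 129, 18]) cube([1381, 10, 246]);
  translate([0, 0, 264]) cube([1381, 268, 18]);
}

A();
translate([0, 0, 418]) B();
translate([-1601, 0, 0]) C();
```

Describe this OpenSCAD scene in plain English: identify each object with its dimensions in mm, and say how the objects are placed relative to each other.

A is a four-legged stool. The seat is a 293×318×23 mm slab whose top surface is at z = 418 mm; four square legs, each 32×32 mm in cross-section, run from the floor (z = 0) to the underside of the seat, each flush with a corner of the seat.

B is a spool: two coaxial disc flanges of radius 81 mm and thickness 16 mm, joined by a core cylinder of radius 58 mm and height 260 mm. The lower flange rests on z = 0 and the three cylinders share a vertical axis.

C is an I-beam lying along x, 1381 mm long. Overall section height 282 mm. Two flanges 268 mm wide (y) and 18 mm thick, one on the floor and one at the top; a web 10 mm thick runs between them, centred on the flange width.

The spool is on top of the stool. The I-beam is on the floor beside the stool on its −x side.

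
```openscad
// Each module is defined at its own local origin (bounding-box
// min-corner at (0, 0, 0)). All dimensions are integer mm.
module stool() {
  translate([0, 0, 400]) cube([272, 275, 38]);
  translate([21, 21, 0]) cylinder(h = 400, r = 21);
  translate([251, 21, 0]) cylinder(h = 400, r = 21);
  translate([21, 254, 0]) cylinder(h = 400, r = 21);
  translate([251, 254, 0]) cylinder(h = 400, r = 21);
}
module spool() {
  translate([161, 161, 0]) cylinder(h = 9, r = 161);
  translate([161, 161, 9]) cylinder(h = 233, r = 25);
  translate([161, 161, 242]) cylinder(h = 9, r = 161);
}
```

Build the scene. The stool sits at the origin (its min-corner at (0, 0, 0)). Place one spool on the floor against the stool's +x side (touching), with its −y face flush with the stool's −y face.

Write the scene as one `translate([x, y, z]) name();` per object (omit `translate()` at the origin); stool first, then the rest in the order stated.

stool();
translate([272, 0, 0]) spool();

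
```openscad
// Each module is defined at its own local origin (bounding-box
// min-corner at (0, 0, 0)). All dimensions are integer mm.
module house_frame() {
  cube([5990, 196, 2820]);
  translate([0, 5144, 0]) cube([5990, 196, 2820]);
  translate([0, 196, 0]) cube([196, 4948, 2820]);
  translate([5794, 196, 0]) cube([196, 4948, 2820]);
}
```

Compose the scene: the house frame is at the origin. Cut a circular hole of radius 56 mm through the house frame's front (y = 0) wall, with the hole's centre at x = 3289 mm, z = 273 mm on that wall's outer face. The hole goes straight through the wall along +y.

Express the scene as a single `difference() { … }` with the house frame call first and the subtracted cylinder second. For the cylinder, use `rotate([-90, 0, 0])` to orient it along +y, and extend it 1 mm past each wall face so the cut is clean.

difference() {
  house_frame();
  translate([3289, -1, 273]) rotate([-90, 0, 0]) cylinder(h = 198, r = 56);
}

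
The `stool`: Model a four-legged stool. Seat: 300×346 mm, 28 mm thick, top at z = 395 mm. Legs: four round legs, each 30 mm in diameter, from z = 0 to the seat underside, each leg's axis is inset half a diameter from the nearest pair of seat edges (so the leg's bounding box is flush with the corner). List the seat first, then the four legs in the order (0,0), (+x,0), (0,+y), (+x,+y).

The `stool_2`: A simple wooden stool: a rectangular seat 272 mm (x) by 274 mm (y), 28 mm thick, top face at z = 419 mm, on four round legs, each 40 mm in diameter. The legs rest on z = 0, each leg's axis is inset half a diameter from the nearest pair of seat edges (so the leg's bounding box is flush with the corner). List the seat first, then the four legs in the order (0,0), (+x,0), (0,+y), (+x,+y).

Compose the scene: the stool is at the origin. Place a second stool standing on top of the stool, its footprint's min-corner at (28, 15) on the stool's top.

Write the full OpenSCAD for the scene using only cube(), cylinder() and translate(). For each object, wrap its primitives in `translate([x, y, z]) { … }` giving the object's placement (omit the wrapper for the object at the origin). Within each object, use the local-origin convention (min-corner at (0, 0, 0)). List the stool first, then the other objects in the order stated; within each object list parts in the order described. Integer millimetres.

translate([0, 0, 367]) cube([300, 346, 28]);
translate([15, 15, 0]) cylinder(h = 367, r = 15);
translate([285, 15, 0]) cylinder(h = 367, r = 15);
translate([15, 331, 0]) cylinder(h = 367, r = 15);
translate([285, 331, 0]) cylinder(h = 367, r = 15);
translate([28, 15, 395]) {
  translate([0, 0, 391]) cube([272, 274, 28]);
  translate([20, 20, 0]) cylinder(h = 391, r = 20);
  translate([252, 20, 0]) cylinder(h = 391, r = 20);
  translate([20, 254, 0]) cylinder(h = 391, r = 20);
  translate([252, 254, 0]) cylinder(h = 391, r = 20);
}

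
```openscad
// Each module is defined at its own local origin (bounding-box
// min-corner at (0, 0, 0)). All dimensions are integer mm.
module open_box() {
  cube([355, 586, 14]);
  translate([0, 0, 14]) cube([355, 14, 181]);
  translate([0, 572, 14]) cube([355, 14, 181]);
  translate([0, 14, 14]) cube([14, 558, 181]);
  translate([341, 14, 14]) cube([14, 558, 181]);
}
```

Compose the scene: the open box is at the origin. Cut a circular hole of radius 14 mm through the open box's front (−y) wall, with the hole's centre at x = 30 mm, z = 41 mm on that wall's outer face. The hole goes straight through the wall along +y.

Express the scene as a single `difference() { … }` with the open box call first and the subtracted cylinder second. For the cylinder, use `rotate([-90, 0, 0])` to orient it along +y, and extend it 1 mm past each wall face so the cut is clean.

difference() {
  open_box();
  translate([30, -1, 41]) rotate([-90, 0, 0]) cylinder(h = 16, r = 14);
}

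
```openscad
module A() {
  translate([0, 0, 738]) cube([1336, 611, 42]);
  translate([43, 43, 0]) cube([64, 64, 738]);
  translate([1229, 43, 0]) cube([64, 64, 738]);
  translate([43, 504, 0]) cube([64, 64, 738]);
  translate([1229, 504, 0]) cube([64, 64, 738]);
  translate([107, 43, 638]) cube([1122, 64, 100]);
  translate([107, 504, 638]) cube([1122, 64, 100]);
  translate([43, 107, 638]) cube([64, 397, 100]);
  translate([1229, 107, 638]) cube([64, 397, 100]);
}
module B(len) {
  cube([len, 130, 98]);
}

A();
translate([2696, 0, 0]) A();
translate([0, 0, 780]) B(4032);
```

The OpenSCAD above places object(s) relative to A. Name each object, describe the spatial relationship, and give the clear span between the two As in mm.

A is a table. B is a beam. A beam spans the tops of two tables. The clear span between the two tables is 1360 mm.

Second table starts at x = 2696; first ends at x = 1336; clear span = 2696 − 1336 = 1360 mm.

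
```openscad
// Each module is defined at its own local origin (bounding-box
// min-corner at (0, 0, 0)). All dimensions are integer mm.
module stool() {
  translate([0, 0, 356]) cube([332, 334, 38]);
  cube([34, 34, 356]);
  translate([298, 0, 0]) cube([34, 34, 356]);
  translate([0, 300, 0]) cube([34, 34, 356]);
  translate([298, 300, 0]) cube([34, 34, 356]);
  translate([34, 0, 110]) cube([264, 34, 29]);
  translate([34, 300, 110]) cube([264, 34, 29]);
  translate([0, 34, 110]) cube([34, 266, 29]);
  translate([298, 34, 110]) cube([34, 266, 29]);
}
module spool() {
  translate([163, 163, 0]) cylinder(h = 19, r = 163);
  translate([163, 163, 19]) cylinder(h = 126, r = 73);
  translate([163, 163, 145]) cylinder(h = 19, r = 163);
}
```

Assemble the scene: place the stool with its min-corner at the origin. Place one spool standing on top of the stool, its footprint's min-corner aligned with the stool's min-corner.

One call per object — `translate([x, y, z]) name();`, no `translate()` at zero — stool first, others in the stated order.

stool();
translate([0, 0, 394]) spool();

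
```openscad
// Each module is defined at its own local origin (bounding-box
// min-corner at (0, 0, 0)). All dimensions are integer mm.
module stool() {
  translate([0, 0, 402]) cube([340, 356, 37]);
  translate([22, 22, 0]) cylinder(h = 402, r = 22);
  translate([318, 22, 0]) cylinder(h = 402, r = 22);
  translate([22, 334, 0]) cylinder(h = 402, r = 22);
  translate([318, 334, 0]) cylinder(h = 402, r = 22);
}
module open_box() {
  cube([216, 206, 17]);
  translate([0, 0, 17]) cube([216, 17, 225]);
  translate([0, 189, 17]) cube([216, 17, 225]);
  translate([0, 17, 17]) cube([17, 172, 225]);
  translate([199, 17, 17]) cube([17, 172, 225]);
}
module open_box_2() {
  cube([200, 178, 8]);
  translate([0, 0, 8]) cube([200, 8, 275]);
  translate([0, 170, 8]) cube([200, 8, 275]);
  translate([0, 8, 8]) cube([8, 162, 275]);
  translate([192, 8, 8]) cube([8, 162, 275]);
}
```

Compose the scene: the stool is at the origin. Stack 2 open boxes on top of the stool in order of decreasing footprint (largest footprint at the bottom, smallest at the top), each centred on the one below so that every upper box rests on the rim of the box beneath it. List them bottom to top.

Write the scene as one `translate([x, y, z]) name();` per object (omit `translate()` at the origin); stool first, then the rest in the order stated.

stool();
translate([62, 75, 439]) open_box();
translate([70, 89, 681]) open_box_2();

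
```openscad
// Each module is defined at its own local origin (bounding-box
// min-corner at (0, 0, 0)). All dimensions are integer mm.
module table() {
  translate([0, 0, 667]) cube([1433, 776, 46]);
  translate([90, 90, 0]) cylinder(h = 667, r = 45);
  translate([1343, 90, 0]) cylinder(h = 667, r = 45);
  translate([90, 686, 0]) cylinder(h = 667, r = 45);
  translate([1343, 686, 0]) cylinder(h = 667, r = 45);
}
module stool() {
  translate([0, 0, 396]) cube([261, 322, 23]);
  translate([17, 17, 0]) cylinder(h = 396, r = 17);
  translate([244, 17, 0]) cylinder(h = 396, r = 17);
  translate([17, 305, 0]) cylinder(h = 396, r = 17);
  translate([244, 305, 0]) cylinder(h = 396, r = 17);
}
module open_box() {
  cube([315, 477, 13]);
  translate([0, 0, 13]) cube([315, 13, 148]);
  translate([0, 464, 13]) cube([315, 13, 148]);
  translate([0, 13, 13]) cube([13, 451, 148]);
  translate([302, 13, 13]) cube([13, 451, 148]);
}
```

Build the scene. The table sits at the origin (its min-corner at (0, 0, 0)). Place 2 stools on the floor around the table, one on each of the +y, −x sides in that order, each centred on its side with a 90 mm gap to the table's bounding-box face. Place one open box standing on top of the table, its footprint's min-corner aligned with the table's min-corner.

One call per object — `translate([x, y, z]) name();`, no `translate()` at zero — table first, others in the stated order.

table();
translate([586, 866, 0]) stool();
translate([-351, 227, 0]) stool();
translate([0, 0, 713]) open_box();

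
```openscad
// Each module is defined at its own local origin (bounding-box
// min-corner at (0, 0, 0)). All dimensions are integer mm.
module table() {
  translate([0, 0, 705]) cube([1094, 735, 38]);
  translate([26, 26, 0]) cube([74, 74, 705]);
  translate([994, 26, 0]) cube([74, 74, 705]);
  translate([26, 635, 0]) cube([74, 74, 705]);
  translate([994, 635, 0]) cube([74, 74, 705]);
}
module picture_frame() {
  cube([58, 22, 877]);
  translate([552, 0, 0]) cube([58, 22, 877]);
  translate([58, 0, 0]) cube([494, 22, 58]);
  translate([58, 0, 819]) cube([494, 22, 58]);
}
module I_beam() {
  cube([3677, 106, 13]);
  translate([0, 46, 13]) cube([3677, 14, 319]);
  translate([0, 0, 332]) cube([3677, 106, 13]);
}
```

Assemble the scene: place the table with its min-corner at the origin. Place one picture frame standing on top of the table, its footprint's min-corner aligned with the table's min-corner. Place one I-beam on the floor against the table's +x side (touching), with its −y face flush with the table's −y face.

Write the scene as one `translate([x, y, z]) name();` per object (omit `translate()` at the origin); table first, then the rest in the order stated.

table();
translate([0, 0, 743]) picture_frame();
translate([1094, 0, 0]) I_beam();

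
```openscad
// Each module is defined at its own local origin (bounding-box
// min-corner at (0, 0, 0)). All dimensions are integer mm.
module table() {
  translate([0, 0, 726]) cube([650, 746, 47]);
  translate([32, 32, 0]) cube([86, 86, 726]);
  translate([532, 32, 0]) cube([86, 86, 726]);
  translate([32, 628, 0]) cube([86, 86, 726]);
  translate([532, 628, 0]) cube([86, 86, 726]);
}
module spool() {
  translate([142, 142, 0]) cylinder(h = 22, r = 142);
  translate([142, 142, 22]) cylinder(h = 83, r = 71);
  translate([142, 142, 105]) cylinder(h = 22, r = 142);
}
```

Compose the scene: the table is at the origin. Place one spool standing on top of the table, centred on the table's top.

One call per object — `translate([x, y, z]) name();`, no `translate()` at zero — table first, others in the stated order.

table();
translate([183, 231, 773]) spool();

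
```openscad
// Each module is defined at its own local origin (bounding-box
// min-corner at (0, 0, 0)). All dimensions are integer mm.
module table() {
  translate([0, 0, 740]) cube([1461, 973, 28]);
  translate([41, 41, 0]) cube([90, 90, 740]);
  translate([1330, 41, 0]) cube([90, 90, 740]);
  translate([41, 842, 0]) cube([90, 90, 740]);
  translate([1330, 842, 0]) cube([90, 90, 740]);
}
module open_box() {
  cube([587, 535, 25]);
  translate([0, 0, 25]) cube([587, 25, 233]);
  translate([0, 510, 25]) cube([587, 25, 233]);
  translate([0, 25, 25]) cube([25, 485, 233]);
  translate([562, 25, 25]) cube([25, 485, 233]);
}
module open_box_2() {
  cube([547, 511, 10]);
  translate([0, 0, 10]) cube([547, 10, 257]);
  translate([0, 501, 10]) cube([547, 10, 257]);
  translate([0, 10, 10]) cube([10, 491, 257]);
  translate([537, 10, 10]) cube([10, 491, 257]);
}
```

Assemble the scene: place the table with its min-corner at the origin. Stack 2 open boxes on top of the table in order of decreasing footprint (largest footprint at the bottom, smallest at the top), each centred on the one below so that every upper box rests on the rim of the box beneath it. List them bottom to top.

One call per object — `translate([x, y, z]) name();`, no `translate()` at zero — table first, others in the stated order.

table();
translate([437, 219, 768]) open_box();
translate([457, 231, 1026]) open_box_2();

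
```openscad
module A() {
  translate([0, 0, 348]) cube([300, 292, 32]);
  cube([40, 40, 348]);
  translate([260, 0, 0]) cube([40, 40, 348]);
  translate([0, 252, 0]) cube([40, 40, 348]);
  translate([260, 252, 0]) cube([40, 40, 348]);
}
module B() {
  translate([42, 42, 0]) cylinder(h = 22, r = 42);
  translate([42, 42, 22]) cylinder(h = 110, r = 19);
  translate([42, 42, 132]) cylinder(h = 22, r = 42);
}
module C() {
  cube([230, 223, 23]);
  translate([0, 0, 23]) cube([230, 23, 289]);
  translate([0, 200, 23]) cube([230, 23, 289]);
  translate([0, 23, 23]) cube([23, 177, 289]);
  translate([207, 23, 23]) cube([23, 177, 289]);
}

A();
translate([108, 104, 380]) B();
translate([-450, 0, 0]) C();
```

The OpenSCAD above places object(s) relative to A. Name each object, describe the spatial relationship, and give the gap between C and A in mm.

A is a stool. B is a spool. C is an open box. The spool is on top of the stool, centred. The open box is on the floor beside the stool on its −x side. The gap between the open box and the stool is 220 mm.

The open box's nearest face is 220 mm from the stool's −x face.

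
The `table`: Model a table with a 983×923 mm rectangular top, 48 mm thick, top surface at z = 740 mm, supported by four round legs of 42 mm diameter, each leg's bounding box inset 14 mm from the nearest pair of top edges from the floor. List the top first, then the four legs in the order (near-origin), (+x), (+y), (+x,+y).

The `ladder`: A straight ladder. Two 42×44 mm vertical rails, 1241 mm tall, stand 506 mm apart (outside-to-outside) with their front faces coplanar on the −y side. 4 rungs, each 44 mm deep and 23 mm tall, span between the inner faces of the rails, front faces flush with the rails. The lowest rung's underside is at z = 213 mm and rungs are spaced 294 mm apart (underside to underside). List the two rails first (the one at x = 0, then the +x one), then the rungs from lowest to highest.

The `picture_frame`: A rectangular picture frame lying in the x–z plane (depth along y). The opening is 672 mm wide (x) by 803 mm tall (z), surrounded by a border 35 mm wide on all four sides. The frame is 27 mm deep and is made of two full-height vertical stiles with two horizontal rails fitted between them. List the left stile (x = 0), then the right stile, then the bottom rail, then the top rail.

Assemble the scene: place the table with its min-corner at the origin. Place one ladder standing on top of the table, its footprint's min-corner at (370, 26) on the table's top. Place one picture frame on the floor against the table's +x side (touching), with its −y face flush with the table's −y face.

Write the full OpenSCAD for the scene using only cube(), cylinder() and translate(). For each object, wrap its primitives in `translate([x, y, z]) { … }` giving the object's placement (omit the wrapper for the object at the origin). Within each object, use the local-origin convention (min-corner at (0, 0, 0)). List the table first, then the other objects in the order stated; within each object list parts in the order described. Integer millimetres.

translate([0, 0, 692]) cube([983, 923, 48]);
translate([35, 35, 0]) cylinder(h = 692, r = 21);
translate([948, 35, 0]) cylinder(h = 692, r = 21);
translate([35, 888, 0]) cylinder(h = 692, r = 21);
translate([948, 888, 0]) cylinder(h = 692, r = 21);
translate([370, 26, 740]) {
  cube([42, 44, 1241]);
  translate([464, 0, 0]) cube([42, 44, 1241]);
  translate([42, 0, 213]) cube([422, 44, 23]);
  translate([42, 0, 507]) cube([422, 44, 23]);
  translate([42, 0, 801]) cube([422, 44, 23]);
  translate([42, 0, 1095]) cube([422, 44, 23]);
}
translate([983, 0, 0]) {
  cube([35, 27, 873]);
  translate([707, 0, 0]) cube([35, 27, 873]);
  translate([35, 0, 0]) cube([672, 27, 35]);
  translate([35, 0, 838]) cube([672, 27, 35]);
}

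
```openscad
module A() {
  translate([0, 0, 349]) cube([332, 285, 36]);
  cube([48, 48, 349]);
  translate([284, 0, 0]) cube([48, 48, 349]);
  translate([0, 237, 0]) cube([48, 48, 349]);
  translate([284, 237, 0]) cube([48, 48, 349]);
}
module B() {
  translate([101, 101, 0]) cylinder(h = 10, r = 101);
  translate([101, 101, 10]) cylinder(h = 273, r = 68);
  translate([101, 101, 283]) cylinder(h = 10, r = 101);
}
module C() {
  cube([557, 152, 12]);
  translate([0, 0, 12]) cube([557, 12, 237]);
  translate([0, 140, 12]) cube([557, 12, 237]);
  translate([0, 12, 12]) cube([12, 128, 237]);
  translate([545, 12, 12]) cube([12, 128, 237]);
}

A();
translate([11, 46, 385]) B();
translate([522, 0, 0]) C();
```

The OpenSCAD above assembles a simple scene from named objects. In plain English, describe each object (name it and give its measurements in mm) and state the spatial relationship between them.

A is a simple wooden stool: a rectangular seat 332 mm (x) by 285 mm (y), 36 mm thick, top face at z = 385 mm, on four square legs, each 48×48 mm in cross-section. The legs rest on z = 0, each flush with a corner of the seat.

B is a spool: two coaxial disc flanges of radius 101 mm and thickness 10 mm, joined by a core cylinder of radius 68 mm and height 273 mm. The lower flange rests on z = 0 and the three cylinders share a vertical axis.

C is an open-topped rectangular box: outside dimensions 557×152×249 mm, with a uniform wall and base thickness of 12 mm. The base is a full 557×152 slab on the floor; four walls sit on top of the base. The front and back walls (the −y and +y sides) span the full width; the two side walls fit between them.

The spool is on top of the stool. The open box is on the floor beside the stool on its +x side.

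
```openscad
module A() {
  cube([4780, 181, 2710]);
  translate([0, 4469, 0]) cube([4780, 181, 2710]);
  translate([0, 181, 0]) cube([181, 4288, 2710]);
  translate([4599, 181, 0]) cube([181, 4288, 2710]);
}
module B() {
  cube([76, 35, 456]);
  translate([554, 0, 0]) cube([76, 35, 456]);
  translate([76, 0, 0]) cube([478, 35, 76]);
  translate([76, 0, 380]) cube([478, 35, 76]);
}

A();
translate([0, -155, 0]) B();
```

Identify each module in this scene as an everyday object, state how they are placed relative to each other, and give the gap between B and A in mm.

A is a house frame. B is a picture frame. The picture frame is on the floor beside the house frame on its −y side. The gap between the picture frame and the house frame is 120 mm.

The picture frame's nearest face is 120 mm from the house frame's −y face.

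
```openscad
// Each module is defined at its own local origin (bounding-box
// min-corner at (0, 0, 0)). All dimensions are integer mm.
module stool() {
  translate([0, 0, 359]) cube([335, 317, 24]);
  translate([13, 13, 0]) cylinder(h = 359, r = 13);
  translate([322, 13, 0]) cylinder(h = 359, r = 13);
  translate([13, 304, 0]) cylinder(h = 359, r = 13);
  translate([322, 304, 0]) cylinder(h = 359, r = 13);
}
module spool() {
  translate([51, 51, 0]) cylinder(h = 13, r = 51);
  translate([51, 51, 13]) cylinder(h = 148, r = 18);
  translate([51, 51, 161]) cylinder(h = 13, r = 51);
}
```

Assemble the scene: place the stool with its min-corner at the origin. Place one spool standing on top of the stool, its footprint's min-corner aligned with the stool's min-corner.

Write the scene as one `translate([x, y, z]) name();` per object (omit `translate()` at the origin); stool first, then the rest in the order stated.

stool();
translate([0, 0, 383]) spool();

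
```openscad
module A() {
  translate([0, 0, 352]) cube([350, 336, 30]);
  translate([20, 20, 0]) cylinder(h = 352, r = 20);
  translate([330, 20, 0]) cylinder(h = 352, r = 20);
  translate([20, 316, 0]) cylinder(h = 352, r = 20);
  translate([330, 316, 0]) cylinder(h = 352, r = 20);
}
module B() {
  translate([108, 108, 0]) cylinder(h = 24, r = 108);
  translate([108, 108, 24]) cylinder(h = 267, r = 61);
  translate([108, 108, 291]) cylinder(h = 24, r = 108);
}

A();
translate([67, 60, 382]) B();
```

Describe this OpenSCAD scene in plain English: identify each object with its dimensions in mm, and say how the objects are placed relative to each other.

A is a four-legged stool. The seat is a 350×336×30 mm slab whose top surface is at z = 382 mm; four round legs, each 40 mm in diameter, run from the floor (z = 0) to the underside of the seat, each leg's axis is inset half a diameter from the nearest pair of seat edges (so the leg's bounding box is flush with the corner).

B is a spool: two coaxial disc flanges of radius 108 mm and thickness 24 mm, joined by a core cylinder of radius 61 mm and height 267 mm. The lower flange rests on z = 0 and the three cylinders share a vertical axis.

The spool is on top of the stool, centred.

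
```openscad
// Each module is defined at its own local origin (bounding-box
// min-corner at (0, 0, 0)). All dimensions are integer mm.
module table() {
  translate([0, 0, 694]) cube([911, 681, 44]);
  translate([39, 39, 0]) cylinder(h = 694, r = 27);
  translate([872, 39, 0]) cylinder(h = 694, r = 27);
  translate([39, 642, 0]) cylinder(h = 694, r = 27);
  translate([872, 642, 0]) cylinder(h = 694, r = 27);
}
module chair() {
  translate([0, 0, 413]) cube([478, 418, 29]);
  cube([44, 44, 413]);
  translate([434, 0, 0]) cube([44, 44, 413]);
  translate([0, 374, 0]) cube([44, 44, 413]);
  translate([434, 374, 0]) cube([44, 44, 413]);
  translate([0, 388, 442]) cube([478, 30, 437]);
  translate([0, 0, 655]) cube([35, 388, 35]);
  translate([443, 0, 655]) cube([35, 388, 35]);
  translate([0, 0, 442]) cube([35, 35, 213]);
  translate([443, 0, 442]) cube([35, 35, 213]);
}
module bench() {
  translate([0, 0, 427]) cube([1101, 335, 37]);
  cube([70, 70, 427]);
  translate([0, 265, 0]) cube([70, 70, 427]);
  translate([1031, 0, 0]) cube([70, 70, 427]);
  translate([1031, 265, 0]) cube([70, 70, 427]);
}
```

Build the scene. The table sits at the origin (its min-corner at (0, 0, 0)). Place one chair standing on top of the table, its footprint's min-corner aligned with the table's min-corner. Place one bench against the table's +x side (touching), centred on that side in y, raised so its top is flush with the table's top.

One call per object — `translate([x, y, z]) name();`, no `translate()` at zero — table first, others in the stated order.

table();
translate([0, 0, 738]) chair();
translate([911, 173, 274]) bench();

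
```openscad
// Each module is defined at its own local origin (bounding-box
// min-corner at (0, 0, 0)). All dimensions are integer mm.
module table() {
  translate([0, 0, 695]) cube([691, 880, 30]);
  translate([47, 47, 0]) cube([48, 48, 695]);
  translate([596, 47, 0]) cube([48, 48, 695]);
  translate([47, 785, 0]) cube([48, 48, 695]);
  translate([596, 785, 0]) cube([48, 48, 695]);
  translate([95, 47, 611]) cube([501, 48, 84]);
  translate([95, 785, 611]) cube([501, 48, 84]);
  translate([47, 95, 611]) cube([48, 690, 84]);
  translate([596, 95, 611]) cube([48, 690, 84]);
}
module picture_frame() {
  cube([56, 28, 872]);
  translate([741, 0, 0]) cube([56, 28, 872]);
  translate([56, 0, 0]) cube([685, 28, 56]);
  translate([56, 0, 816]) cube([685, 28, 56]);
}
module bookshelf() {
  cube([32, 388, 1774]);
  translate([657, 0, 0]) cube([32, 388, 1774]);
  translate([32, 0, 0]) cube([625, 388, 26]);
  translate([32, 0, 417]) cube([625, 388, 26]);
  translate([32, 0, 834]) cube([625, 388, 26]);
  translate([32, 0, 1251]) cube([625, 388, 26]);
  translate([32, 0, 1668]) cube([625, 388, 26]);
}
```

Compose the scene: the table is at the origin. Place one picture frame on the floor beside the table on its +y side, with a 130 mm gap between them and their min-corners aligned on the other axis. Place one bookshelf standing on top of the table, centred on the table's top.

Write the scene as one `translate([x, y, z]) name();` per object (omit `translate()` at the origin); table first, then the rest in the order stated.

table();
translate([0, 1010, 0]) picture_frame();
translate([1, 246, 725]) bookshelf();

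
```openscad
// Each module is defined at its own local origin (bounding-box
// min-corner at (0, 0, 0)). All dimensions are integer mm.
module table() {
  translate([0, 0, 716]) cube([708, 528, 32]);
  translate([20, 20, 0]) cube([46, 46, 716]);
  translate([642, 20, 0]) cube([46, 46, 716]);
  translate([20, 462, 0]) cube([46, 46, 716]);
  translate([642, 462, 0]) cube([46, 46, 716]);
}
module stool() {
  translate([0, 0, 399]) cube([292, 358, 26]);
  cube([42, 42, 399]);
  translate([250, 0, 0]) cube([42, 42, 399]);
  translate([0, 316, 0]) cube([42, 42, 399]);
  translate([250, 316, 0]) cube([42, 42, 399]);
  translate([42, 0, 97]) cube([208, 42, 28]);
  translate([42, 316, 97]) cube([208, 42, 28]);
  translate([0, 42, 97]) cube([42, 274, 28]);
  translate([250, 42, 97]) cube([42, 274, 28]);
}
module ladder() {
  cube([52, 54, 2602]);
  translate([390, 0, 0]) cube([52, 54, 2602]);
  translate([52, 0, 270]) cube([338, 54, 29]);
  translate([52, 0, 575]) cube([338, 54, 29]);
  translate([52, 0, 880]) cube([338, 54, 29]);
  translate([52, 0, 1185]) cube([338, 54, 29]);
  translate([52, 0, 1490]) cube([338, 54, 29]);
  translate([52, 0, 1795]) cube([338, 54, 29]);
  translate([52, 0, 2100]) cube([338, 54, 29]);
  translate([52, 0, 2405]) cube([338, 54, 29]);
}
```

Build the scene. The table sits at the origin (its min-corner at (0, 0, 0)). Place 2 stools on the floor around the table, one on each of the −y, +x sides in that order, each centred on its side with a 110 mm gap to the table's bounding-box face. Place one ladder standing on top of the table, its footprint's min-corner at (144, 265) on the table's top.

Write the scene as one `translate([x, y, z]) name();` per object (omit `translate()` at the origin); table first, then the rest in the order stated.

table();
translate([208, -468, 0]) stool();
translate([818, 85, 0]) stool();
translate([144, 265, 748]) ladder();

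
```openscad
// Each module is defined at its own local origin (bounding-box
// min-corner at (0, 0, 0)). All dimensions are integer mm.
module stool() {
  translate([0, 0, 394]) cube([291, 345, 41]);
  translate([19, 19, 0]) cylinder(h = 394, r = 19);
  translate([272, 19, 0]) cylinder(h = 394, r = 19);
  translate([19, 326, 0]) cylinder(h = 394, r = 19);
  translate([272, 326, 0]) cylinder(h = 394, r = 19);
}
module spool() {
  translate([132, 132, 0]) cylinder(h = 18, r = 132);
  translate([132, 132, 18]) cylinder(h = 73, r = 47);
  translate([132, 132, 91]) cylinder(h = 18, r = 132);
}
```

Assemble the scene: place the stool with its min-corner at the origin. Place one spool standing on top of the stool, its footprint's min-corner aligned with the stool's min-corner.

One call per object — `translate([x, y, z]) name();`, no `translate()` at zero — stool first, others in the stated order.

stool();
translate([0, 0, 435]) spool();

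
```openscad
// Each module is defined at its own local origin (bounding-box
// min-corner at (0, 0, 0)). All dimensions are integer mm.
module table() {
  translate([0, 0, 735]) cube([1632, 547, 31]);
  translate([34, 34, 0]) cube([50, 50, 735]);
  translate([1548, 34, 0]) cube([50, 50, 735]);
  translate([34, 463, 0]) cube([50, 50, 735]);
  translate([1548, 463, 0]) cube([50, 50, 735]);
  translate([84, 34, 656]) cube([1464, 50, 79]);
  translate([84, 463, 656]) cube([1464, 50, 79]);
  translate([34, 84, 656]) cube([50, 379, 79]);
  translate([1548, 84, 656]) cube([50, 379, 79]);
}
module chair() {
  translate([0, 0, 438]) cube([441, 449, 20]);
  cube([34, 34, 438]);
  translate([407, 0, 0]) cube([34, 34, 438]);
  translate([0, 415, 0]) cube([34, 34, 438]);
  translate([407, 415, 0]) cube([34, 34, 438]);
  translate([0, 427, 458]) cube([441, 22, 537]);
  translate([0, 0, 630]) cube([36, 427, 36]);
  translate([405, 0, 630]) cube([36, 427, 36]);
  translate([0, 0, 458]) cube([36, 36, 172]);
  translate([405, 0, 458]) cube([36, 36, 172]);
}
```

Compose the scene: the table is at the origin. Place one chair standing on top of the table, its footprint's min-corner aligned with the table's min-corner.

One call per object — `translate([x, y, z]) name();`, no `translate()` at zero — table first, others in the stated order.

table();
translate([0, 0, 766]) chair();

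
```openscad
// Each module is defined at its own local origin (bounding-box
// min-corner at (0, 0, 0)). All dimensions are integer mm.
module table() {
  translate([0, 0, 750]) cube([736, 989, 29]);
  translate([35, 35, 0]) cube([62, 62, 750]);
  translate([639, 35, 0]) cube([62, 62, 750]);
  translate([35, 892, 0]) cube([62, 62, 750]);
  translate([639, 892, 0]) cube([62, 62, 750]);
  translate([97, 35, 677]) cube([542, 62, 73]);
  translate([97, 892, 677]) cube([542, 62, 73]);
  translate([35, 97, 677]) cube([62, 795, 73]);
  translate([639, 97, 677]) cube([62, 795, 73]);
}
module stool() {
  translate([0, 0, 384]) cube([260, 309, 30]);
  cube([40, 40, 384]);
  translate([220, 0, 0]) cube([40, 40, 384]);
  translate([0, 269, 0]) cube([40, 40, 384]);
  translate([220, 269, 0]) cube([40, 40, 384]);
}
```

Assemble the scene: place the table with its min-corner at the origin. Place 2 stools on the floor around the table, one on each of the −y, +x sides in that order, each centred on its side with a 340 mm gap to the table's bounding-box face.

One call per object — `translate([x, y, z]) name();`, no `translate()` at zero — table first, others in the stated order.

table();
translate([238, -649, 0]) stool();
translate([1076, 340, 0]) stool();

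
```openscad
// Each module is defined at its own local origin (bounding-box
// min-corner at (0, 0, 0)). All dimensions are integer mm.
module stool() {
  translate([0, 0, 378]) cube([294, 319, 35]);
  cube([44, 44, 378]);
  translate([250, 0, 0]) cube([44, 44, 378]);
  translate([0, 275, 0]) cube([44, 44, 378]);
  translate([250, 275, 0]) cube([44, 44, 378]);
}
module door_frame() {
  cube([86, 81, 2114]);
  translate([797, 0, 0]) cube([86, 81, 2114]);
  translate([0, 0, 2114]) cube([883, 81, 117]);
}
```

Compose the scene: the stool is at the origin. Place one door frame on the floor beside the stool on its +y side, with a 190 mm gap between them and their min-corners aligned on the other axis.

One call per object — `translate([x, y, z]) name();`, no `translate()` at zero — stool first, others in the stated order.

stool();
translate([0, 509, 0]) door_frame();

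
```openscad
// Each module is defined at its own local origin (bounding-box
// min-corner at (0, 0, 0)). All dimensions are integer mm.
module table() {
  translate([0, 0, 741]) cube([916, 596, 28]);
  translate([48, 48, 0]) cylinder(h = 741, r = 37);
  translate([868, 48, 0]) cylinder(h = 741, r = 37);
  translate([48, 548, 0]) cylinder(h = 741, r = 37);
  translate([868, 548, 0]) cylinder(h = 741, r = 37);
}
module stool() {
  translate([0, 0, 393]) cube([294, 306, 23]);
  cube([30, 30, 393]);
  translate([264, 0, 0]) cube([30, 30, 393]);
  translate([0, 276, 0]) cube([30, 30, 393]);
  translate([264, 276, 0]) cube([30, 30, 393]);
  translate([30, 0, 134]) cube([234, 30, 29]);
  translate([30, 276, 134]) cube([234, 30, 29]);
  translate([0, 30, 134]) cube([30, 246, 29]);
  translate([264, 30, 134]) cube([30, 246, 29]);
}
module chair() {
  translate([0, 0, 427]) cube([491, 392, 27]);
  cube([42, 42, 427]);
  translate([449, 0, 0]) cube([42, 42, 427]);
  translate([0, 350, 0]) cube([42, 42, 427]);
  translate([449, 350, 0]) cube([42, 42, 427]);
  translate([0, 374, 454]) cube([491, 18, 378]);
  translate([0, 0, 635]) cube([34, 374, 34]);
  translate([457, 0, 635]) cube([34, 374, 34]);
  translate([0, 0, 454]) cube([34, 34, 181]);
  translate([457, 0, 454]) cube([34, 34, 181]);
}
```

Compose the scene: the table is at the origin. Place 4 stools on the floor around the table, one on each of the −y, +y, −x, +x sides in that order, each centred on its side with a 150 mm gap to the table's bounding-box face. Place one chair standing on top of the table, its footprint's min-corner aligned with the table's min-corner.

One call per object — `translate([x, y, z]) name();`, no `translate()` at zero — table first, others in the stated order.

table();
translate([311, -456, 0]) stool();
translate([311, 746, 0]) stool();
translate([-444, 145, 0]) stool();
translate([1066, 145, 0]) stool();
translate([0, 0, 769]) chair();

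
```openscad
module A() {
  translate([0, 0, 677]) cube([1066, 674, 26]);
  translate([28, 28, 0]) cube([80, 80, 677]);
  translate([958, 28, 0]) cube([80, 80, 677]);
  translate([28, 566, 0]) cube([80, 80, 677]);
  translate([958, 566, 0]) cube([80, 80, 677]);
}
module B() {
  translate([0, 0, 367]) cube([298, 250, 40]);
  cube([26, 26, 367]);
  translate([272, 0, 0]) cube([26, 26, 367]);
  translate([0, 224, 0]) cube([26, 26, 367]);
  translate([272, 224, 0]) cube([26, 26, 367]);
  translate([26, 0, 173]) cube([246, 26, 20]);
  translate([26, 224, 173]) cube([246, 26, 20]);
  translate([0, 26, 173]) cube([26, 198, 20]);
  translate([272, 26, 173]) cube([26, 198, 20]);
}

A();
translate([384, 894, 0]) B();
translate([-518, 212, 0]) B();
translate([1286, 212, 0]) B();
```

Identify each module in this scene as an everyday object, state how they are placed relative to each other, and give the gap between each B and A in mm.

A is a table. B is a stool. Three stools sit around the table at the +y, −x, +x sides. The gap between each stool and the table is 220 mm.

Each stool's nearest face is 220 mm from the table's bounding box.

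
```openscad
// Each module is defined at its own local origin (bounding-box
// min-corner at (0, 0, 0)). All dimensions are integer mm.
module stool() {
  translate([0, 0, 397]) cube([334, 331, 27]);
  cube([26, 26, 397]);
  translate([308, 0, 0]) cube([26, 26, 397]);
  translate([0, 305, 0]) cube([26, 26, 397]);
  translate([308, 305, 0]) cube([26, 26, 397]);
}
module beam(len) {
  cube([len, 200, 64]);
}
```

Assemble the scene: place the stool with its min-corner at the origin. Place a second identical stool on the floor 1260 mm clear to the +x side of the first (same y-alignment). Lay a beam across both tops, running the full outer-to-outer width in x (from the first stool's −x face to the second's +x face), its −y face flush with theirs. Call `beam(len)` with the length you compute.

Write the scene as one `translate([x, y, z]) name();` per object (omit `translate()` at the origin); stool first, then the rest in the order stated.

stool();
translate([1594, 0, 0]) stool();
translate([0, 0, 424]) beam(1928);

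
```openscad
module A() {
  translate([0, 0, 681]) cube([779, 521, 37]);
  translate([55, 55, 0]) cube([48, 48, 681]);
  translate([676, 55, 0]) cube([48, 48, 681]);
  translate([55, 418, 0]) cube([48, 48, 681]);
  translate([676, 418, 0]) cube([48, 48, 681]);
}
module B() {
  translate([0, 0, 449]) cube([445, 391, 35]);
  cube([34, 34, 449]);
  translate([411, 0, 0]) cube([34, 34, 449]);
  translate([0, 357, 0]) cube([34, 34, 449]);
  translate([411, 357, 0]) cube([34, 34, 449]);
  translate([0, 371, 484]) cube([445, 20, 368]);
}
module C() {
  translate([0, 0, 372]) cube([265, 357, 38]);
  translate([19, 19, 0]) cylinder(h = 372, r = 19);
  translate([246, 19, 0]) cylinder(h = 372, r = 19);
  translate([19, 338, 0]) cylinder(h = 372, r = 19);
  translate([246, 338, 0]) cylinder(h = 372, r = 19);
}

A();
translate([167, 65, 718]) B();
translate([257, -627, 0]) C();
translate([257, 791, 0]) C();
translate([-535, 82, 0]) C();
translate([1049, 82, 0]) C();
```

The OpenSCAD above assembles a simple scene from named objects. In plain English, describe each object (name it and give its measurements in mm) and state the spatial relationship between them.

A is a table with a 779×521 mm rectangular top, 37 mm thick, top surface at z = 718 mm, supported by four 48×48 mm square legs, each inset 55 mm from the nearest pair of top edges, running from the floor.

B is a chair. The seat is a 445×391×35 mm slab with its top at z = 484 mm, on four 34×34 mm corner legs (flush with the seat edges, standing on z = 0). A flat backrest 20 mm thick, 368 mm tall, spans the full seat width and rises from the seat top along its +y edge, rear face flush with the rear of the seat.

C is a four-legged stool. The seat is a 265×357×38 mm slab whose top surface is at z = 410 mm; four round legs, each 38 mm in diameter, run from the floor (z = 0) to the underside of the seat, each leg's axis is inset half a diameter from the nearest pair of seat edges (so the leg's bounding box is flush with the corner).

The chair is on top of the table, centred. Four stools sit around the table at the −y, +y, −x, +x sides.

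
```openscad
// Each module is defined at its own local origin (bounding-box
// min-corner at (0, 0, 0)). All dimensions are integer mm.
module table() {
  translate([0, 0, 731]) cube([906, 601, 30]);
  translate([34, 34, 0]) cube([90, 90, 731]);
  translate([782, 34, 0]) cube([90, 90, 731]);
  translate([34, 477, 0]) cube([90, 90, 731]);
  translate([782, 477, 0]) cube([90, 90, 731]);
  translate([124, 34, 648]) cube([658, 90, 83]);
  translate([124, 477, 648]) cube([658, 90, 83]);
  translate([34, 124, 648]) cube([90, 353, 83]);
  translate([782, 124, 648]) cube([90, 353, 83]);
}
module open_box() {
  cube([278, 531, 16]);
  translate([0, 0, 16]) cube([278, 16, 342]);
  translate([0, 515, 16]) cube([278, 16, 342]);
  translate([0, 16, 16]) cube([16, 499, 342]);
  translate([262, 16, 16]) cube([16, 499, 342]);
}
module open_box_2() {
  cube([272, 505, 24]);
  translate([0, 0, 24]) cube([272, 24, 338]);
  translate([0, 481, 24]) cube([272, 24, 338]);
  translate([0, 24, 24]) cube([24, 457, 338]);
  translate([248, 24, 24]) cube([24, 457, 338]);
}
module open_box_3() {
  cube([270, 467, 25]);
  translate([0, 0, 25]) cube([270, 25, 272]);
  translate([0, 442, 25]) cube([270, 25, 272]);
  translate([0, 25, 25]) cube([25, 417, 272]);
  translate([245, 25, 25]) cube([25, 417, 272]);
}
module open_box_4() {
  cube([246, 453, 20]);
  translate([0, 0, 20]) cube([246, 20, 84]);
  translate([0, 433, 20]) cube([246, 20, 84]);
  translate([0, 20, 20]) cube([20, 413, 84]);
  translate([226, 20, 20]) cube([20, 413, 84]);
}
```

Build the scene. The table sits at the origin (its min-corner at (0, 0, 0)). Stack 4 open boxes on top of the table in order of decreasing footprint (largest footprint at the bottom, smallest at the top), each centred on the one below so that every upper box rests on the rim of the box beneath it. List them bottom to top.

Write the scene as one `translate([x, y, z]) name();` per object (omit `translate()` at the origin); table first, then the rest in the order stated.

table();
translate([314, 35, 761]) open_box();
translate([317, 48, 1119]) open_box_2();
translate([318, 67, 1481]) open_box_3();
translate([330, 74, 1778]) open_box_4();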